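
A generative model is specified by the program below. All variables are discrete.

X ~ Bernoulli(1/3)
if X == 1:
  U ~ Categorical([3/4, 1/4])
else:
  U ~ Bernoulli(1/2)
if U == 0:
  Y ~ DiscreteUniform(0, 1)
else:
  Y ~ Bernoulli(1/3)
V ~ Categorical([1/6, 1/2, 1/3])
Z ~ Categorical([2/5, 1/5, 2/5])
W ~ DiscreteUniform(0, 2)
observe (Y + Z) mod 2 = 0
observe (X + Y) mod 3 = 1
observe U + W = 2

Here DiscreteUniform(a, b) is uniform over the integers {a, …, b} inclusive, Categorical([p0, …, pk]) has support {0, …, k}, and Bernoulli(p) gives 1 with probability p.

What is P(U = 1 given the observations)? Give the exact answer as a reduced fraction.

Enumerate traces; 18 have nonzero weight after conditioning:
  (X=0, U=0, Y=1, V=0, Z=1, W=2) weight 1/540
  (X=0, U=0, Y=1, V=1, Z=1, W=2) weight 1/180
  (X=0, U=0, Y=1, V=2, Z=1, W=2) weight 1/270
  (X=0, U=1, Y=1, V=0, Z=1, W=1) weight 1/810
  (X=0, U=1, Y=1, V=1, Z=1, W=1) weight 1/270
  (X=0, U=1, Y=1, V=2, Z=1, W=1) weight 1/405
  (X=1, U=0, Y=0, V=0, Z=0, W=2) weight 1/360
  (X=1, U=0, Y=0, V=0, Z=2, W=2) weight 1/360
  … 10 more
Group by U:
  weight(U=0) = 2/45
  weight(U=1) = 1/45
Total weight = 2/45 + 1/45 = 1/15
P(U=0 | obs) = 2/45 / 1/15 = 2/3
P(U=1 | obs) = 1/45 / 1/15 = 1/3

P(U = 1 | obs) = 1/3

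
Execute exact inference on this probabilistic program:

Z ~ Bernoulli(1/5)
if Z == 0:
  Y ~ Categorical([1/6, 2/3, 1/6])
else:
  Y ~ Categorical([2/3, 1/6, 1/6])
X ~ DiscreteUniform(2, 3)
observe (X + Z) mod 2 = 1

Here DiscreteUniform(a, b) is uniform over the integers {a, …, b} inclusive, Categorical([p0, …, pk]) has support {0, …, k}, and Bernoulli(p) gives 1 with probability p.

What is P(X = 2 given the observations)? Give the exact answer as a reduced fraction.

Enumerate traces; 6 have nonzero weight after conditioning:
  (Z=0, Y=0, X=3) weight 1/15
  (Z=0, Y=1, X=3) weight 4/15
  (Z=0, Y=2, X=3) weight 1/15
  (Z=1, Y=0, X=2) weight 1/15
  (Z=1, Y=1, X=2) weight 1/60
  (Z=1, Y=2, X=2) weight 1/60
Group by X:
  weight(X=2) = 1/10
  weight(X=3) = 2/5
Total weight = 1/10 + 2/5 = 1/2
P(X=2 | obs) = 1/10 / 1/2 = 1/5
P(X=3 | obs) = 2/5 / 1/2 = 4/5

P(X = 2 | obs) = 1/5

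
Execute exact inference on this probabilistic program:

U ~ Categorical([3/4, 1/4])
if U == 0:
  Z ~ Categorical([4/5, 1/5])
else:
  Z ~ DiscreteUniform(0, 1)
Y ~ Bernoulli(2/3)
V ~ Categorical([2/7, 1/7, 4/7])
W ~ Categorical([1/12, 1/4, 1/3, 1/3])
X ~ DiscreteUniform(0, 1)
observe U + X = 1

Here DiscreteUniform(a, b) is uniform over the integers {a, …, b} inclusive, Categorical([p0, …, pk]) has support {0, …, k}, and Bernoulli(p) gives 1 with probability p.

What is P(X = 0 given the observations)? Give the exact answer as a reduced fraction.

Enumerate traces; 96 have nonzero weight after conditioning:
  (U=0, Z=0, Y=0, V=0, W=0, X=1) weight 1/420
  (U=0, Z=0, Y=0, V=0, W=1, X=1) weight 1/140
  (U=0, Z=0, Y=0, V=0, W=2, X=1) weight 1/105
  (U=0, Z=0, Y=0, V=0, W=3, X=1) weight 1/105
  (U=0, Z=0, Y=0, V=1, W=0, X=1) weight 1/840
  (U=0, Z=0, Y=0, V=1, W=1, X=1) weight 1/280
  (U=0, Z=0, Y=0, V=1, W=2, X=1) weight 1/210
  (U=0, Z=0, Y=0, V=1, W=3, X=1) weight 1/210
  (U=1, Z=0, Y=0, V=0, W=0, X=0) weight 1/2016
  … 87 more
Group by X:
  weight(X=0) = 1/8
  weight(X=1) = 3/8
Total weight = 1/8 + 3/8 = 1/2
P(X=0 | obs) = 1/8 / 1/2 = 1/4
P(X=1 | obs) = 3/8 / 1/2 = 3/4

P(X = 0 | obs) = 1/4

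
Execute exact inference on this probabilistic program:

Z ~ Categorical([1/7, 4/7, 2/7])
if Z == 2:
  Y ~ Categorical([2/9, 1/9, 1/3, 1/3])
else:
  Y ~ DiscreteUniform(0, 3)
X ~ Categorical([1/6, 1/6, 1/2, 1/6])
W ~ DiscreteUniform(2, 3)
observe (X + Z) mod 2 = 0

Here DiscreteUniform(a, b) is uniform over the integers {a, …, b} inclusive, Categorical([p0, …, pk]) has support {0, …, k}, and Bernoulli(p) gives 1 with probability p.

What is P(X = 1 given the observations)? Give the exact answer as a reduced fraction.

Enumerate traces; 48 have nonzero weight after conditioning:
  (Z=0, Y=0, X=0, W=2) weight 1/336
  (Z=0, Y=0, X=0, W=3) weight 1/336
  (Z=0, Y=0, X=2, W=2) weight 1/112
  (Z=0, Y=0, X=2, W=3) weight 1/112
  (Z=0, Y=1, X=0, W=2) weight 1/336
  (Z=0, Y=1, X=0, W=3) weight 1/336
  (Z=0, Y=1, X=2, W=2) weight 1/112
  (Z=0, Y=1, X=2, W=3) weight 1/112
  (Z=1, Y=0, X=1, W=2) weight 1/84
  (Z=1, Y=0, X=3, W=2) weight 1/84
  … 38 more
Group by X:
  weight(X=0) = 1/14
  weight(X=1) = 2/21
  weight(X=2) = 3/14
  weight(X=3) = 2/21
Total weight = 1/14 + 2/21 + 3/14 + 2/21 = 10/21
P(X=0 | obs) = 1/14 / 10/21 = 3/20
P(X=1 | obs) = 2/21 / 10/21 = 1/5
P(X=2 | obs) = 3/14 / 10/21 = 9/20
P(X=3 | obs) = 2/21 / 10/21 = 1/5

P(X = 1 | obs) = 1/5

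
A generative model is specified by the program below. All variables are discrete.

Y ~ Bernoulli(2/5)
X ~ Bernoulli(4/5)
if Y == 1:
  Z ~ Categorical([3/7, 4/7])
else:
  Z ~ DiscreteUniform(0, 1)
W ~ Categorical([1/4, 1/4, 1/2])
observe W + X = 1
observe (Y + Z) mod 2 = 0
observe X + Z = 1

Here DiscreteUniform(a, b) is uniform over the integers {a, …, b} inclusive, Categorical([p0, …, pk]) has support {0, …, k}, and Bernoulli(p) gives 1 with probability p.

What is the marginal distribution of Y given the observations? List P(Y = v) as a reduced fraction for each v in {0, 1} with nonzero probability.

P(Y=0) = 21/25, P(Y=1) = 4/25

Enumerate traces; 2 have nonzero weight after conditioning:
  (Y=0, X=1, Z=0, W=0) weight 3/50
  (Y=1, X=0, Z=1, W=1) weight 2/175
Group by Y:
  weight(Y=0) = 3/50
  weight(Y=1) = 2/175
Total weight = 3/50 + 2/175 = 1/14
P(Y=0 | obs) = 3/50 / 1/14 = 21/25
P(Y=1 | obs) = 2/175 / 1/14 = 4/25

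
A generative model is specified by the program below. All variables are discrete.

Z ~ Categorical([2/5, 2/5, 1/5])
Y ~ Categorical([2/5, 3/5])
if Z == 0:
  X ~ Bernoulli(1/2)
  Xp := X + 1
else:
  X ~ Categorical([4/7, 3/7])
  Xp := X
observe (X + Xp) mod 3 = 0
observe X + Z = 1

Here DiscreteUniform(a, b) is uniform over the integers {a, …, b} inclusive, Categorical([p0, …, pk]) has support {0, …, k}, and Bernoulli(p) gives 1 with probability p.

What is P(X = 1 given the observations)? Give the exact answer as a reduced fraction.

Enumerate traces; 4 have nonzero weight after conditioning:
  (Z=0, Y=0, X=1) weight 2/25
  (Z=0, Y=1, X=1) weight 3/25
  (Z=1, Y=0, X=0) weight 16/175
  (Z=1, Y=1, X=0) weight 24/175
Group by X:
  weight(X=0) = 8/35
  weight(X=1) = 1/5
Total weight = 8/35 + 1/5 = 3/7
P(X=0 | obs) = 8/35 / 3/7 = 8/15
P(X=1 | obs) = 1/5 / 3/7 = 7/15

P(X = 1 | obs) = 7/15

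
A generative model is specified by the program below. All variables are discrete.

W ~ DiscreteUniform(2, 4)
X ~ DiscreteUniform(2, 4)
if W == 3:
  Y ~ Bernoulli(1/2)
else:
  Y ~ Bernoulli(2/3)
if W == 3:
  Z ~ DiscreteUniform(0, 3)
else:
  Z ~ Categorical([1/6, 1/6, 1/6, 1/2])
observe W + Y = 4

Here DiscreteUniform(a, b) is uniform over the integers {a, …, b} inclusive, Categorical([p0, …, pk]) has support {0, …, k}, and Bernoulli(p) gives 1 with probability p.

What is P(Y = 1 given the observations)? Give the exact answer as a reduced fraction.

Enumerate traces; 24 have nonzero weight after conditioning:
  (W=3, X=2, Y=1, Z=0) weight 1/72
  (W=3, X=2, Y=1, Z=1) weight 1/72
  (W=3, X=2, Y=1, Z=2) weight 1/72
  (W=3, X=2, Y=1, Z=3) weight 1/72
  (W=3, X=3, Y=1, Z=0) weight 1/72
  (W=3, X=3, Y=1, Z=1) weight 1/72
  (W=3, X=3, Y=1, Z=2) weight 1/72
  (W=3, X=3, Y=1, Z=3) weight 1/72
  (W=4, X=2, Y=0, Z=0) weight 1/162
  … 15 more
Group by Y:
  weight(Y=0) = 1/9
  weight(Y=1) = 1/6
Total weight = 1/9 + 1/6 = 5/18
P(Y=0 | obs) = 1/9 / 5/18 = 2/5
P(Y=1 | obs) = 1/6 / 5/18 = 3/5

P(Y = 1 | obs) = 3/5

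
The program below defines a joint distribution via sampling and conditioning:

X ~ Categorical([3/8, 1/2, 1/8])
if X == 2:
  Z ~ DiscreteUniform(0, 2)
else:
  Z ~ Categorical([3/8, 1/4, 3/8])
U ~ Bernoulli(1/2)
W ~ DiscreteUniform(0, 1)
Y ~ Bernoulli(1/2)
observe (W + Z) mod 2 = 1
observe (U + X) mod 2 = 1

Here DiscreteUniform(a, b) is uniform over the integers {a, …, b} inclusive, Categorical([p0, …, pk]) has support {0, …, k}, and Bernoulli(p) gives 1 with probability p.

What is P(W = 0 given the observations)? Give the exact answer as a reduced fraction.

P(W = 0 | obs) = 25/96

Enumerate traces; 18 have nonzero weight after conditioning:
  (X=0, Z=0, U=1, W=1, Y=0) weight 9/512
  (X=0, Z=0, U=1, W=1, Y=1) weight 9/512
  (X=0, Z=1, U=1, W=0, Y=0) weight 3/256
  (X=0, Z=1, U=1, W=0, Y=1) weight 3/256
  (X=0, Z=2, U=1, W=1, Y=0) weight 9/512
  (X=0, Z=2, U=1, W=1, Y=1) weight 9/512
  (X=1, Z=0, U=0, W=1, Y=0) weight 3/128
  (X=1, Z=0, U=0, W=1, Y=1) weight 3/128
  … 10 more
Group by W:
  weight(W=0) = 25/384
  weight(W=1) = 71/384
Total weight = 25/384 + 71/384 = 1/4
P(W=0 | obs) = 25/384 / 1/4 = 25/96
P(W=1 | obs) = 71/384 / 1/4 = 71/96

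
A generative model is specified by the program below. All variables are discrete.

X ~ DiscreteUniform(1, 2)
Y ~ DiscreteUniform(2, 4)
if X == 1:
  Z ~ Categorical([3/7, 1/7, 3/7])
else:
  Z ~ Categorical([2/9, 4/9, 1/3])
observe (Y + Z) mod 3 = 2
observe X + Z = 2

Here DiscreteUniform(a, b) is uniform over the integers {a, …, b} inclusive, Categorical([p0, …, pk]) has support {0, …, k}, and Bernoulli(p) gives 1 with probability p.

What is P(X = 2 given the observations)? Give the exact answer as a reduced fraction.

P(X = 2 | obs) = 14/23

Enumerate traces; 2 have nonzero weight after conditioning:
  (X=1, Y=4, Z=1) weight 1/42
  (X=2, Y=2, Z=0) weight 1/27
Group by X:
  weight(X=1) = 1/42
  weight(X=2) = 1/27
Total weight = 1/42 + 1/27 = 23/378
P(X=1 | obs) = 1/42 / 23/378 = 9/23
P(X=2 | obs) = 1/27 / 23/378 = 14/23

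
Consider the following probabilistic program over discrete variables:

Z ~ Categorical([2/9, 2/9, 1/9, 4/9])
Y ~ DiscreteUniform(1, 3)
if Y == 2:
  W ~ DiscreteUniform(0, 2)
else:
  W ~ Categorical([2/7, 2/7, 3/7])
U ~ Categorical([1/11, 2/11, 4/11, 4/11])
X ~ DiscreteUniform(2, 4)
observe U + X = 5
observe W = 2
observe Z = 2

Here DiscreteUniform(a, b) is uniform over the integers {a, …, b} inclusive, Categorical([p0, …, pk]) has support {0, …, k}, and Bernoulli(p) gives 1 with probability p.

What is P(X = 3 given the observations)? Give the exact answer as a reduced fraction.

Enumerate traces; 9 have nonzero weight after conditioning:
  (Z=2, Y=1, W=2, U=1, X=4) weight 2/2079
  (Z=2, Y=1, W=2, U=2, X=3) weight 4/2079
  (Z=2, Y=1, W=2, U=3, X=2) weight 4/2079
  (Z=2, Y=2, W=2, U=1, X=4) weight 2/2673
  (Z=2, Y=2, W=2, U=2, X=3) weight 4/2673
  (Z=2, Y=2, W=2, U=3, X=2) weight 4/2673
  (Z=2, Y=3, W=2, U=1, X=4) weight 2/2079
  (Z=2, Y=3, W=2, U=2, X=3) weight 4/2079
  … 1 more
Group by X:
  weight(X=2) = 100/18711
  weight(X=3) = 100/18711
  weight(X=4) = 50/18711
Total weight = 100/18711 + 100/18711 + 50/18711 = 250/18711
P(X=2 | obs) = 100/18711 / 250/18711 = 2/5
P(X=3 | obs) = 100/18711 / 250/18711 = 2/5
P(X=4 | obs) = 50/18711 / 250/18711 = 1/5

P(X = 3 | obs) = 2/5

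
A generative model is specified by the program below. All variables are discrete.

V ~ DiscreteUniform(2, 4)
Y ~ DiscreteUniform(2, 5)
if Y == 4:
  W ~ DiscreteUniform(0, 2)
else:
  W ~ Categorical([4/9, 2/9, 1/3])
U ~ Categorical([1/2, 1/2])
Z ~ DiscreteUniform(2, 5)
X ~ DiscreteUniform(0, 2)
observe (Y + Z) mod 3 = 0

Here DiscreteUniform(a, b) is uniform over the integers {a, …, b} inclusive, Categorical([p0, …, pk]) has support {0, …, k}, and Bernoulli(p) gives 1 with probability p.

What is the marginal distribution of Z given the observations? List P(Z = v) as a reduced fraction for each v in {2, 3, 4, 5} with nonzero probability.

P(Z=2) = 1/5, P(Z=3) = 1/5, P(Z=4) = 2/5, P(Z=5) = 1/5

Enumerate traces; 270 have nonzero weight after conditioning:
  (V=2, Y=2, W=0, U=0, Z=4, X=0) weight 1/648
  (V=2, Y=2, W=0, U=0, Z=4, X=1) weight 1/648
  (V=2, Y=2, W=0, U=0, Z=4, X=2) weight 1/648
  (V=2, Y=2, W=0, U=1, Z=4, X=0) weight 1/648
  (V=2, Y=2, W=0, U=1, Z=4, X=1) weight 1/648
  (V=2, Y=2, W=0, U=1, Z=4, X=2) weight 1/648
  (V=2, Y=2, W=1, U=0, Z=4, X=0) weight 1/1296
  (V=2, Y=2, W=1, U=0, Z=4, X=1) weight 1/1296
  (V=2, Y=3, W=0, U=0, Z=3, X=0) weight 1/648
  (V=2, Y=4, W=0, U=0, Z=2, X=0) weight 1/864
  … 260 more
Group by Z:
  weight(Z=2) = 1/16
  weight(Z=3) = 1/16
  weight(Z=4) = 1/8
  weight(Z=5) = 1/16
Total weight = 1/16 + 1/16 + 1/8 + 1/16 = 5/16
P(Z=2 | obs) = 1/16 / 5/16 = 1/5
P(Z=3 | obs) = 1/16 / 5/16 = 1/5
P(Z=4 | obs) = 1/8 / 5/16 = 2/5
P(Z=5 | obs) = 1/16 / 5/16 = 1/5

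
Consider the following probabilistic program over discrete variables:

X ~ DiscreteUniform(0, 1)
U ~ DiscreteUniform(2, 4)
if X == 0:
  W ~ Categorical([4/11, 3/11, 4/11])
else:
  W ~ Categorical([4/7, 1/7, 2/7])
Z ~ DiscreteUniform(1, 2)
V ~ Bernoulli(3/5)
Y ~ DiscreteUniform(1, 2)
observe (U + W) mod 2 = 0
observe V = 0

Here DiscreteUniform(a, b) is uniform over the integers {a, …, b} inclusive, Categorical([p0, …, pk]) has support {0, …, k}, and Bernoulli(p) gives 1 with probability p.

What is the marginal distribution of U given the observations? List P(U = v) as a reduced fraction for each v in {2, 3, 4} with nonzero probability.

P(U=2) = 61/138, P(U=3) = 8/69, P(U=4) = 61/138

Enumerate traces; 40 have nonzero weight after conditioning:
  (X=0, U=2, W=0, Z=1, V=0, Y=1) weight 1/165
  (X=0, U=2, W=0, Z=1, V=0, Y=2) weight 1/165
  (X=0, U=2, W=0, Z=2, V=0, Y=1) weight 1/165
  (X=0, U=2, W=0, Z=2, V=0, Y=2) weight 1/165
  (X=0, U=2, W=2, Z=1, V=0, Y=1) weight 1/165
  (X=0, U=2, W=2, Z=1, V=0, Y=2) weight 1/165
  (X=0, U=2, W=2, Z=2, V=0, Y=1) weight 1/165
  (X=0, U=2, W=2, Z=2, V=0, Y=2) weight 1/165
  (X=0, U=3, W=1, Z=1, V=0, Y=1) weight 1/220
  (X=0, U=4, W=0, Z=1, V=0, Y=1) weight 1/165
  … 30 more
Group by U:
  weight(U=2) = 122/1155
  weight(U=3) = 32/1155
  weight(U=4) = 122/1155
Total weight = 122/1155 + 32/1155 + 122/1155 = 92/385
P(U=2 | obs) = 122/1155 / 92/385 = 61/138
P(U=3 | obs) = 32/1155 / 92/385 = 8/69
P(U=4 | obs) = 122/1155 / 92/385 = 61/138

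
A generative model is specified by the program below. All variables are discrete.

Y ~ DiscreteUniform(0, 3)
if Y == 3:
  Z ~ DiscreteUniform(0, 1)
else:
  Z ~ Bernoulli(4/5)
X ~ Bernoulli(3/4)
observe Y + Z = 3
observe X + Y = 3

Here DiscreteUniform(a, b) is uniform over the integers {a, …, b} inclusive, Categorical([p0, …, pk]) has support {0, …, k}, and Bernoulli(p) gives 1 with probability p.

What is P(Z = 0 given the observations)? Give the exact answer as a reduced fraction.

P(Z = 0 | obs) = 5/29

Enumerate traces; 2 have nonzero weight after conditioning:
  (Y=2, Z=1, X=1) weight 3/20
  (Y=3, Z=0, X=0) weight 1/32
Group by Z:
  weight(Z=0) = 1/32
  weight(Z=1) = 3/20
Total weight = 1/32 + 3/20 = 29/160
P(Z=0 | obs) = 1/32 / 29/160 = 5/29
P(Z=1 | obs) = 3/20 / 29/160 = 24/29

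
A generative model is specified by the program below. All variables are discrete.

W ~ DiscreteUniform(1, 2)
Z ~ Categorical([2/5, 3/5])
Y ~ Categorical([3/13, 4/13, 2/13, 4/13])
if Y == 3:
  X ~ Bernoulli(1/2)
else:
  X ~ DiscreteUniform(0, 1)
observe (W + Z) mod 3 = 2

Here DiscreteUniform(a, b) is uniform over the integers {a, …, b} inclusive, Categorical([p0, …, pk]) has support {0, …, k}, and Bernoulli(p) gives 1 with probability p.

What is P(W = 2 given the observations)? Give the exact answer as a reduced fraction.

Enumerate traces; 16 have nonzero weight after conditioning:
  (W=1, Z=1, Y=0, X=0) weight 9/260
  (W=1, Z=1, Y=0, X=1) weight 9/260
  (W=1, Z=1, Y=1, X=0) weight 3/65
  (W=1, Z=1, Y=1, X=1) weight 3/65
  (W=1, Z=1, Y=2, X=0) weight 3/130
  (W=1, Z=1, Y=2, X=1) weight 3/130
  (W=1, Z=1, Y=3, X=0) weight 3/65
  (W=1, Z=1, Y=3, X=1) weight 3/65
  (W=2, Z=0, Y=0, X=0) weight 3/130
  … 7 more
Group by W:
  weight(W=1) = 3/10
  weight(W=2) = 1/5
Total weight = 3/10 + 1/5 = 1/2
P(W=1 | obs) = 3/10 / 1/2 = 3/5
P(W=2 | obs) = 1/5 / 1/2 = 2/5

P(W = 2 | obs) = 2/5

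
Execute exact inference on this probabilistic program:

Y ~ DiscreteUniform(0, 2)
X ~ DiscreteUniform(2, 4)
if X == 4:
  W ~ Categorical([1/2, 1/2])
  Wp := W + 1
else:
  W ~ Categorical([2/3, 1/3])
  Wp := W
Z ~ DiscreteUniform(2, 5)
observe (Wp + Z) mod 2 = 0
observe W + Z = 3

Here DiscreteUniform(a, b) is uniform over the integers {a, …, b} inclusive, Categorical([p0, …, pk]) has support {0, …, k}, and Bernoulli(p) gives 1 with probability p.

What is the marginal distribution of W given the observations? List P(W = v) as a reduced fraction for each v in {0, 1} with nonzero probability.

P(W=0) = 1/2, P(W=1) = 1/2

Enumerate traces; 6 have nonzero weight after conditioning:
  (Y=0, X=4, W=0, Z=3) weight 1/72
  (Y=0, X=4, W=1, Z=2) weight 1/72
  (Y=1, X=4, W=0, Z=3) weight 1/72
  (Y=1, X=4, W=1, Z=2) weight 1/72
  (Y=2, X=4, W=0, Z=3) weight 1/72
  (Y=2, X=4, W=1, Z=2) weight 1/72
Group by W:
  weight(W=0) = 1/24
  weight(W=1) = 1/24
Total weight = 1/24 + 1/24 = 1/12
P(W=0 | obs) = 1/24 / 1/12 = 1/2
P(W=1 | obs) = 1/24 / 1/12 = 1/2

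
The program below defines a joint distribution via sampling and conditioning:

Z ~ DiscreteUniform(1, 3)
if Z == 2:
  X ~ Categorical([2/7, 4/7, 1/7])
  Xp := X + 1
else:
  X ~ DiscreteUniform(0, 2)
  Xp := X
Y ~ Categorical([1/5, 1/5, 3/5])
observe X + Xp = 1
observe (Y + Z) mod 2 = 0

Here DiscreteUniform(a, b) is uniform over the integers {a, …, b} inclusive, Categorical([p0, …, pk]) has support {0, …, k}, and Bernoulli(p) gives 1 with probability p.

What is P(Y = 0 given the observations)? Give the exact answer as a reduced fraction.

Enumerate traces; 2 have nonzero weight after conditioning:
  (Z=2, X=0, Y=0) weight 2/105
  (Z=2, X=0, Y=2) weight 2/35
Group by Y:
  weight(Y=0) = 2/105
  weight(Y=2) = 2/35
Total weight = 2/105 + 2/35 = 8/105
P(Y=0 | obs) = 2/105 / 8/105 = 1/4
P(Y=2 | obs) = 2/35 / 8/105 = 3/4

P(Y = 0 | obs) = 1/4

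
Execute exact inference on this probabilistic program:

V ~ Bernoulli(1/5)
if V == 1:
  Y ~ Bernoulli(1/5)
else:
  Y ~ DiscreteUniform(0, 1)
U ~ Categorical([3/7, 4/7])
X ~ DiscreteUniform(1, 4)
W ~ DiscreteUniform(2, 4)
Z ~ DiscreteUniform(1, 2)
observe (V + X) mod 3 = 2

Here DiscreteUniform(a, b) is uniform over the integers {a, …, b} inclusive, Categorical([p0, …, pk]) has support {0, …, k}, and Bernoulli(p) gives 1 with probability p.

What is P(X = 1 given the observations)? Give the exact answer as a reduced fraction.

P(X = 1 | obs) = 1/6

Enumerate traces; 72 have nonzero weight after conditioning:
  (V=0, Y=0, U=0, X=2, W=2, Z=1) weight 1/140
  (V=0, Y=0, U=0, X=2, W=2, Z=2) weight 1/140
  (V=0, Y=0, U=0, X=2, W=3, Z=1) weight 1/140
  (V=0, Y=0, U=0, X=2, W=3, Z=2) weight 1/140
  (V=0, Y=0, U=0, X=2, W=4, Z=1) weight 1/140
  (V=0, Y=0, U=0, X=2, W=4, Z=2) weight 1/140
  (V=0, Y=0, U=1, X=2, W=2, Z=1) weight 1/105
  (V=0, Y=0, U=1, X=2, W=2, Z=2) weight 1/105
  (V=1, Y=0, U=0, X=1, W=2, Z=1) weight 1/350
  (V=1, Y=0, U=0, X=4, W=2, Z=1) weight 1/350
  … 62 more
Group by X:
  weight(X=1) = 1/20
  weight(X=2) = 1/5
  weight(X=4) = 1/20
Total weight = 1/20 + 1/5 + 1/20 = 3/10
P(X=1 | obs) = 1/20 / 3/10 = 1/6
P(X=2 | obs) = 1/5 / 3/10 = 2/3
P(X=4 | obs) = 1/20 / 3/10 = 1/6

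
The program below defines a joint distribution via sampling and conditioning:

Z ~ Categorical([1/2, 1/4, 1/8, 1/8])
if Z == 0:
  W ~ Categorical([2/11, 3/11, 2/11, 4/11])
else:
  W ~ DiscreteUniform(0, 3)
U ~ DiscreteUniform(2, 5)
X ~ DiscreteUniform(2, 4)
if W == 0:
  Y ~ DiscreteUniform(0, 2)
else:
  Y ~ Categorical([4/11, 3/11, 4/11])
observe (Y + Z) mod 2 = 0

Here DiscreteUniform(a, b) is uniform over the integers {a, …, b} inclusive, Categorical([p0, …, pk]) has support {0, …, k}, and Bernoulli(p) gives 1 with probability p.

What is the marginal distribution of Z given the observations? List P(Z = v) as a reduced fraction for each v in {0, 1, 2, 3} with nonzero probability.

P(Z=0) = 20/31, P(Z=1) = 209/1612, P(Z=2) = 517/3224, P(Z=3) = 209/3224

Enumerate traces; 288 have nonzero weight after conditioning:
  (Z=0, W=0, U=2, X=2, Y=0) weight 1/396
  (Z=0, W=0, U=2, X=2, Y=2) weight 1/396
  (Z=0, W=0, U=2, X=3, Y=0) weight 1/396
  (Z=0, W=0, U=2, X=3, Y=2) weight 1/396
  (Z=0, W=0, U=2, X=4, Y=0) weight 1/396
  (Z=0, W=0, U=2, X=4, Y=2) weight 1/396
  (Z=0, W=0, U=3, X=2, Y=0) weight 1/396
  (Z=0, W=0, U=3, X=2, Y=2) weight 1/396
  (Z=1, W=0, U=2, X=2, Y=1) weight 1/576
  (Z=2, W=0, U=2, X=2, Y=0) weight 1/1152
  … 278 more
Group by Z:
  weight(Z=0) = 130/363
  weight(Z=1) = 19/264
  weight(Z=2) = 47/528
  weight(Z=3) = 19/528
Total weight = 130/363 + 19/264 + 47/528 + 19/528 = 403/726
P(Z=0 | obs) = 130/363 / 403/726 = 20/31
P(Z=1 | obs) = 19/264 / 403/726 = 209/1612
P(Z=2 | obs) = 47/528 / 403/726 = 517/3224
P(Z=3 | obs) = 19/528 / 403/726 = 209/3224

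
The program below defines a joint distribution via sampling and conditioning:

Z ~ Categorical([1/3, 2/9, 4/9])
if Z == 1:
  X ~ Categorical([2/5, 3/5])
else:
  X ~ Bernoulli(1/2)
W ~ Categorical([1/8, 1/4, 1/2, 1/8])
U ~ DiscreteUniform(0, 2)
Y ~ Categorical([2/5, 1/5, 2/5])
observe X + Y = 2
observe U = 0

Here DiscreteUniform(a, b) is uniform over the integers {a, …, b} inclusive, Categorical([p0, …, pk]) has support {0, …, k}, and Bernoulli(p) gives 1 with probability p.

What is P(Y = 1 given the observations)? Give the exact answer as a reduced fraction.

P(Y = 1 | obs) = 47/133

Enumerate traces; 24 have nonzero weight after conditioning:
  (Z=0, X=0, W=0, U=0, Y=2) weight 1/360
  (Z=0, X=0, W=1, U=0, Y=2) weight 1/180
  (Z=0, X=0, W=2, U=0, Y=2) weight 1/90
  (Z=0, X=0, W=3, U=0, Y=2) weight 1/360
  (Z=0, X=1, W=0, U=0, Y=1) weight 1/720
  (Z=0, X=1, W=1, U=0, Y=1) weight 1/360
  (Z=0, X=1, W=2, U=0, Y=1) weight 1/180
  (Z=0, X=1, W=3, U=0, Y=1) weight 1/720
  … 16 more
Group by Y:
  weight(Y=1) = 47/1350
  weight(Y=2) = 43/675
Total weight = 47/1350 + 43/675 = 133/1350
P(Y=1 | obs) = 47/1350 / 133/1350 = 47/133
P(Y=2 | obs) = 43/675 / 133/1350 = 86/133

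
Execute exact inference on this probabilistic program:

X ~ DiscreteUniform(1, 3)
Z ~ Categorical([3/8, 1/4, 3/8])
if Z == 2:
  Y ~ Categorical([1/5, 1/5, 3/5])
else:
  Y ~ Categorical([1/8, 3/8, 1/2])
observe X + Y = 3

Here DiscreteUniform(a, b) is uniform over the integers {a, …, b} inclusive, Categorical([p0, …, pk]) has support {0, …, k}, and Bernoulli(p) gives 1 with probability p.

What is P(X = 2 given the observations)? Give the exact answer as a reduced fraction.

P(X = 2 | obs) = 99/320

Enumerate traces; 9 have nonzero weight after conditioning:
  (X=1, Z=0, Y=2) weight 1/16
  (X=1, Z=1, Y=2) weight 1/24
  (X=1, Z=2, Y=2) weight 3/40
  (X=2, Z=0, Y=1) weight 3/64
  (X=2, Z=1, Y=1) weight 1/32
  (X=2, Z=2, Y=1) weight 1/40
  (X=3, Z=0, Y=0) weight 1/64
  (X=3, Z=1, Y=0) weight 1/96
  … 1 more
Group by X:
  weight(X=1) = 43/240
  weight(X=2) = 33/320
  weight(X=3) = 49/960
Total weight = 43/240 + 33/320 + 49/960 = 1/3
P(X=1 | obs) = 43/240 / 1/3 = 43/80
P(X=2 | obs) = 33/320 / 1/3 = 99/320
P(X=3 | obs) = 49/960 / 1/3 = 49/320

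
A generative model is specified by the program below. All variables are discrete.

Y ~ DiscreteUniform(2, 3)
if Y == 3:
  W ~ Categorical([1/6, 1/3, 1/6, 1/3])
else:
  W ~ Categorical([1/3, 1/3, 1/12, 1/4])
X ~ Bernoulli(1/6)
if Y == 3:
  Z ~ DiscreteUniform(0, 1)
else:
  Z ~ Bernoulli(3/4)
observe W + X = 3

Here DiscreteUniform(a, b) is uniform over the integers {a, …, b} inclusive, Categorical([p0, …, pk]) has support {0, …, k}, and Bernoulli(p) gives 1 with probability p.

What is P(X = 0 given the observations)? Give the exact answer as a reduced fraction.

P(X = 0 | obs) = 35/38

Enumerate traces; 8 have nonzero weight after conditioning:
  (Y=2, W=2, X=1, Z=0) weight 1/576
  (Y=2, W=2, X=1, Z=1) weight 1/192
  (Y=2, W=3, X=0, Z=0) weight 5/192
  (Y=2, W=3, X=0, Z=1) weight 5/64
  (Y=3, W=2, X=1, Z=0) weight 1/144
  (Y=3, W=2, X=1, Z=1) weight 1/144
  (Y=3, W=3, X=0, Z=0) weight 5/72
  (Y=3, W=3, X=0, Z=1) weight 5/72
Group by X:
  weight(X=0) = 35/144
  weight(X=1) = 1/48
Total weight = 35/144 + 1/48 = 19/72
P(X=0 | obs) = 35/144 / 19/72 = 35/38
P(X=1 | obs) = 1/48 / 19/72 = 3/38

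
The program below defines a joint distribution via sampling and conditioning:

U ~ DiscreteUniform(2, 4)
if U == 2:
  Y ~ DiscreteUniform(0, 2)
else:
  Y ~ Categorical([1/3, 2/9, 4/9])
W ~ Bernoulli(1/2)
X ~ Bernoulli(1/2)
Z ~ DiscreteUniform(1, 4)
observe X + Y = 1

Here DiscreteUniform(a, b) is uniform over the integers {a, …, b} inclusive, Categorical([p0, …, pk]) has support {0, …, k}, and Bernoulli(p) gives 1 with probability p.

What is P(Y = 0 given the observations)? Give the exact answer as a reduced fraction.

P(Y = 0 | obs) = 9/16

Enumerate traces; 48 have nonzero weight after conditioning:
  (U=2, Y=0, W=0, X=1, Z=1) weight 1/144
  (U=2, Y=0, W=0, X=1, Z=2) weight 1/144
  (U=2, Y=0, W=0, X=1, Z=3) weight 1/144
  (U=2, Y=0, W=0, X=1, Z=4) weight 1/144
  (U=2, Y=0, W=1, X=1, Z=1) weight 1/144
  (U=2, Y=0, W=1, X=1, Z=2) weight 1/144
  (U=2, Y=0, W=1, X=1, Z=3) weight 1/144
  (U=2, Y=0, W=1, X=1, Z=4) weight 1/144
  (U=2, Y=1, W=0, X=0, Z=1) weight 1/144
  … 39 more
Group by Y:
  weight(Y=0) = 1/6
  weight(Y=1) = 7/54
Total weight = 1/6 + 7/54 = 8/27
P(Y=0 | obs) = 1/6 / 8/27 = 9/16
P(Y=1 | obs) = 7/54 / 8/27 = 7/16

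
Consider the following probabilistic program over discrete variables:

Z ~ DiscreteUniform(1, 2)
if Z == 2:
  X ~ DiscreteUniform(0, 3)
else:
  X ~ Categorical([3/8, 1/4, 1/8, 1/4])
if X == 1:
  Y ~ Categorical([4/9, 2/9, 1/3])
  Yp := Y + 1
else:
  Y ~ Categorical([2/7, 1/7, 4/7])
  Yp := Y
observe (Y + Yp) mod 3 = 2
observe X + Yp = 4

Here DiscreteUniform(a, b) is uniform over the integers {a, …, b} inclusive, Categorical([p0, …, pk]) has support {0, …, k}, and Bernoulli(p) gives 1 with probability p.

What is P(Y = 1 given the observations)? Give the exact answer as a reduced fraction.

Enumerate traces; 4 have nonzero weight after conditioning:
  (Z=1, X=1, Y=2) weight 1/24
  (Z=1, X=3, Y=1) weight 1/56
  (Z=2, X=1, Y=2) weight 1/24
  (Z=2, X=3, Y=1) weight 1/56
Group by Y:
  weight(Y=1) = 1/28
  weight(Y=2) = 1/12
Total weight = 1/28 + 1/12 = 5/42
P(Y=1 | obs) = 1/28 / 5/42 = 3/10
P(Y=2 | obs) = 1/12 / 5/42 = 7/10

P(Y = 1 | obs) = 3/10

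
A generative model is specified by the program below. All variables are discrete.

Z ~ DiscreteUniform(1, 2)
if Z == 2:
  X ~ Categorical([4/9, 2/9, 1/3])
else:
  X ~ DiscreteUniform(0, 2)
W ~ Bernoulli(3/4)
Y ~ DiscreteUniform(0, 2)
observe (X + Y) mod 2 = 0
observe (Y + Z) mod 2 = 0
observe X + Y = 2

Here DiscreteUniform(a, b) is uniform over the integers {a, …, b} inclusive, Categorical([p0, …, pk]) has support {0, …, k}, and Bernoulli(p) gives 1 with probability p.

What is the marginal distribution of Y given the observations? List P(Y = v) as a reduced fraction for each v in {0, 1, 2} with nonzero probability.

P(Y=0) = 3/10, P(Y=1) = 3/10, P(Y=2) = 2/5

Enumerate traces; 6 have nonzero weight after conditioning:
  (Z=1, X=1, W=0, Y=1) weight 1/72
  (Z=1, X=1, W=1, Y=1) weight 1/24
  (Z=2, X=0, W=0, Y=2) weight 1/54
  (Z=2, X=0, W=1, Y=2) weight 1/18
  (Z=2, X=2, W=0, Y=0) weight 1/72
  (Z=2, X=2, W=1, Y=0) weight 1/24
Group by Y:
  weight(Y=0) = 1/18
  weight(Y=1) = 1/18
  weight(Y=2) = 2/27
Total weight = 1/18 + 1/18 + 2/27 = 5/27
P(Y=0 | obs) = 1/18 / 5/27 = 3/10
P(Y=1 | obs) = 1/18 / 5/27 = 3/10
P(Y=2 | obs) = 2/27 / 5/27 = 2/5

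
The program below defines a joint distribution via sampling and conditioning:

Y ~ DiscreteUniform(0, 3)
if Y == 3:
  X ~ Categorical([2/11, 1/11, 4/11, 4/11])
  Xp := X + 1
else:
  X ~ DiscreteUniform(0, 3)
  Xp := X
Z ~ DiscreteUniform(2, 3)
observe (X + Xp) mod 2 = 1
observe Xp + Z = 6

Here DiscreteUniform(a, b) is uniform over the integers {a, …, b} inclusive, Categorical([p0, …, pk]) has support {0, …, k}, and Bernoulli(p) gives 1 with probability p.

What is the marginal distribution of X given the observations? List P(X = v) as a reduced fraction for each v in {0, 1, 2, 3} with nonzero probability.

Enumerate traces; 2 have nonzero weight after conditioning:
  (Y=3, X=2, Z=3) weight 1/22
  (Y=3, X=3, Z=2) weight 1/22
Group by X:
  weight(X=2) = 1/22
  weight(X=3) = 1/22
Total weight = 1/22 + 1/22 = 1/11
P(X=2 | obs) = 1/22 / 1/11 = 1/2
P(X=3 | obs) = 1/22 / 1/11 = 1/2

P(X=2) = 1/2, P(X=3) = 1/2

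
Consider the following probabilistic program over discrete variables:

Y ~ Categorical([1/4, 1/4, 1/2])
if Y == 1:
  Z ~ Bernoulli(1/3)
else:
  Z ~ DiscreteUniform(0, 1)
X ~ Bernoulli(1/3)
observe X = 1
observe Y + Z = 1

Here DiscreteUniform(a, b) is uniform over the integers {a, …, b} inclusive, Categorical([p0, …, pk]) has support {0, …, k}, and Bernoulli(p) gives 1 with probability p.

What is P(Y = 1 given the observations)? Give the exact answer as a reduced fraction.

P(Y = 1 | obs) = 4/7

Enumerate traces; 2 have nonzero weight after conditioning:
  (Y=0, Z=1, X=1) weight 1/24
  (Y=1, Z=0, X=1) weight 1/18
Group by Y:
  weight(Y=0) = 1/24
  weight(Y=1) = 1/18
Total weight = 1/24 + 1/18 = 7/72
P(Y=0 | obs) = 1/24 / 7/72 = 3/7
P(Y=1 | obs) = 1/18 / 7/72 = 4/7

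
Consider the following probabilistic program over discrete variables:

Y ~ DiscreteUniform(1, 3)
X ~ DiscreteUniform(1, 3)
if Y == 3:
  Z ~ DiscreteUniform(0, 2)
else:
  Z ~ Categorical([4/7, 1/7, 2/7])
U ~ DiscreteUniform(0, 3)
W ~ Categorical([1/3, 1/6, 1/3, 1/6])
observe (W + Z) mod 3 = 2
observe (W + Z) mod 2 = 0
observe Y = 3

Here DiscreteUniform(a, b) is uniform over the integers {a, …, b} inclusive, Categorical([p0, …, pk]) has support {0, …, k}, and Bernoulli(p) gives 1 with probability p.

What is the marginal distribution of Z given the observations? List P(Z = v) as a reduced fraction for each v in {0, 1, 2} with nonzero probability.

Enumerate traces; 36 have nonzero weight after conditioning:
  (Y=3, X=1, Z=0, U=0, W=2) weight 1/324
  (Y=3, X=1, Z=0, U=1, W=2) weight 1/324
  (Y=3, X=1, Z=0, U=2, W=2) weight 1/324
  (Y=3, X=1, Z=0, U=3, W=2) weight 1/324
  (Y=3, X=1, Z=1, U=0, W=1) weight 1/648
  (Y=3, X=1, Z=1, U=1, W=1) weight 1/648
  (Y=3, X=1, Z=1, U=2, W=1) weight 1/648
  (Y=3, X=1, Z=1, U=3, W=1) weight 1/648
  (Y=3, X=1, Z=2, U=0, W=0) weight 1/324
  … 27 more
Group by Z:
  weight(Z=0) = 1/27
  weight(Z=1) = 1/54
  weight(Z=2) = 1/27
Total weight = 1/27 + 1/54 + 1/27 = 5/54
P(Z=0 | obs) = 1/27 / 5/54 = 2/5
P(Z=1 | obs) = 1/54 / 5/54 = 1/5
P(Z=2 | obs) = 1/27 / 5/54 = 2/5

P(Z=0) = 2/5, P(Z=1) = 1/5, P(Z=2) = 2/5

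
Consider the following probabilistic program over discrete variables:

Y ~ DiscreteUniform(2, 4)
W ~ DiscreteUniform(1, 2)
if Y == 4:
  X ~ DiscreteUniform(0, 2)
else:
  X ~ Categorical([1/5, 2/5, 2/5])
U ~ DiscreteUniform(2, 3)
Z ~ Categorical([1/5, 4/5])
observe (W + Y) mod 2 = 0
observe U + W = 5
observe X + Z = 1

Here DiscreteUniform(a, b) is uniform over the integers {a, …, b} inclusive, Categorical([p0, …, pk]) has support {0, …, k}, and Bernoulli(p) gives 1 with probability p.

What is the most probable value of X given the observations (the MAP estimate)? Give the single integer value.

Enumerate traces; 4 have nonzero weight after conditioning:
  (Y=2, W=2, X=0, U=3, Z=1) weight 1/75
  (Y=2, W=2, X=1, U=3, Z=0) weight 1/150
  (Y=4, W=2, X=0, U=3, Z=1) weight 1/45
  (Y=4, W=2, X=1, U=3, Z=0) weight 1/180
Group by X:
  weight(X=0) = 8/225
  weight(X=1) = 11/900
Total weight = 8/225 + 11/900 = 43/900
P(X=0 | obs) = 8/225 / 43/900 = 32/43
P(X=1 | obs) = 11/900 / 43/900 = 11/43
argmax = 0

argmax_v P(X = v | obs) = 0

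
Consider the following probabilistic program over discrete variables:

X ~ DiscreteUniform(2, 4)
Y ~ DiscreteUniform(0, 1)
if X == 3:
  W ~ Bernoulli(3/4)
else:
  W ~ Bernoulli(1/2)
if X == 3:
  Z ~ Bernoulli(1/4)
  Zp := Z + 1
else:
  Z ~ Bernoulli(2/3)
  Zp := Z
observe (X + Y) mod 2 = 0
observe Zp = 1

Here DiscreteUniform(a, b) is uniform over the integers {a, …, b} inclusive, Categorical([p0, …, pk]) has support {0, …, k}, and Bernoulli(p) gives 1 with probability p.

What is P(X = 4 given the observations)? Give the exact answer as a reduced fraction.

Enumerate traces; 6 have nonzero weight after conditioning:
  (X=2, Y=0, W=0, Z=1) weight 1/18
  (X=2, Y=0, W=1, Z=1) weight 1/18
  (X=3, Y=1, W=0, Z=0) weight 1/32
  (X=3, Y=1, W=1, Z=0) weight 3/32
  (X=4, Y=0, W=0, Z=1) weight 1/18
  (X=4, Y=0, W=1, Z=1) weight 1/18
Group by X:
  weight(X=2) = 1/9
  weight(X=3) = 1/8
  weight(X=4) = 1/9
Total weight = 1/9 + 1/8 + 1/9 = 25/72
P(X=2 | obs) = 1/9 / 25/72 = 8/25
P(X=3 | obs) = 1/8 / 25/72 = 9/25
P(X=4 | obs) = 1/9 / 25/72 = 8/25

P(X = 4 | obs) = 8/25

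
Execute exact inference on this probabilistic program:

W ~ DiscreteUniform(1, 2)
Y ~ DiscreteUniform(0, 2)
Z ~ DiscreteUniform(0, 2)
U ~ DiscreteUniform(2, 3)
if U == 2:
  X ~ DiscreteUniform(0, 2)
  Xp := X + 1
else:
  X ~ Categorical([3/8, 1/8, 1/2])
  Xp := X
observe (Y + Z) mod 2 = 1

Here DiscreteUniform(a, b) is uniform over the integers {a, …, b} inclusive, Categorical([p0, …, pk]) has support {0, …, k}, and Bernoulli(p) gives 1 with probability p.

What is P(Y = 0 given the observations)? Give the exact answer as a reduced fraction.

Enumerate traces; 48 have nonzero weight after conditioning:
  (W=1, Y=0, Z=1, U=2, X=0) weight 1/108
  (W=1, Y=0, Z=1, U=2, X=1) weight 1/108
  (W=1, Y=0, Z=1, U=2, X=2) weight 1/108
  (W=1, Y=0, Z=1, U=3, X=0) weight 1/96
  (W=1, Y=0, Z=1, U=3, X=1) weight 1/288
  (W=1, Y=0, Z=1, U=3, X=2) weight 1/72
  (W=1, Y=1, Z=0, U=2, X=0) weight 1/108
  (W=1, Y=1, Z=0, U=2, X=1) weight 1/108
  (W=1, Y=2, Z=1, U=2, X=0) weight 1/108
  … 39 more
Group by Y:
  weight(Y=0) = 1/9
  weight(Y=1) = 2/9
  weight(Y=2) = 1/9
Total weight = 1/9 + 2/9 + 1/9 = 4/9
P(Y=0 | obs) = 1/9 / 4/9 = 1/4
P(Y=1 | obs) = 2/9 / 4/9 = 1/2
P(Y=2 | obs) = 1/9 / 4/9 = 1/4

P(Y = 0 | obs) = 1/4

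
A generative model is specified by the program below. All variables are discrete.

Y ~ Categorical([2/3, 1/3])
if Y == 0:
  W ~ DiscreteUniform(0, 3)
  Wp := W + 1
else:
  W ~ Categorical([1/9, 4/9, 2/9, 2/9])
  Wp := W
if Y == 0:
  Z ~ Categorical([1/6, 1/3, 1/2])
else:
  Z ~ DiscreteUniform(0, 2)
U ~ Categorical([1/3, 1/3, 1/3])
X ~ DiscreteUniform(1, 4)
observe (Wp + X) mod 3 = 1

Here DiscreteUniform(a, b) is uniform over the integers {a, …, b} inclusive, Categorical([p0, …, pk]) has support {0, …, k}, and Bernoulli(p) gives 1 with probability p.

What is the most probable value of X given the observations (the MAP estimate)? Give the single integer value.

Enumerate traces; 99 have nonzero weight after conditioning:
  (Y=0, W=0, Z=0, U=0, X=3) weight 1/432
  (Y=0, W=0, Z=0, U=1, X=3) weight 1/432
  (Y=0, W=0, Z=0, U=2, X=3) weight 1/432
  (Y=0, W=0, Z=1, U=0, X=3) weight 1/216
  (Y=0, W=0, Z=1, U=1, X=3) weight 1/216
  (Y=0, W=0, Z=1, U=2, X=3) weight 1/216
  (Y=0, W=0, Z=2, U=0, X=3) weight 1/144
  (Y=0, W=0, Z=2, U=1, X=3) weight 1/144
  (Y=0, W=1, Z=0, U=0, X=2) weight 1/432
  (Y=0, W=2, Z=0, U=0, X=1) weight 1/432
  … 89 more
Group by X:
  weight(X=1) = 5/72
  weight(X=2) = 13/216
  weight(X=3) = 13/108
  weight(X=4) = 5/72
Total weight = 5/72 + 13/216 + 13/108 + 5/72 = 23/72
P(X=1 | obs) = 5/72 / 23/72 = 5/23
P(X=2 | obs) = 13/216 / 23/72 = 13/69
P(X=3 | obs) = 13/108 / 23/72 = 26/69
P(X=4 | obs) = 5/72 / 23/72 = 5/23
argmax = 3

argmax_v P(X = v | obs) = 3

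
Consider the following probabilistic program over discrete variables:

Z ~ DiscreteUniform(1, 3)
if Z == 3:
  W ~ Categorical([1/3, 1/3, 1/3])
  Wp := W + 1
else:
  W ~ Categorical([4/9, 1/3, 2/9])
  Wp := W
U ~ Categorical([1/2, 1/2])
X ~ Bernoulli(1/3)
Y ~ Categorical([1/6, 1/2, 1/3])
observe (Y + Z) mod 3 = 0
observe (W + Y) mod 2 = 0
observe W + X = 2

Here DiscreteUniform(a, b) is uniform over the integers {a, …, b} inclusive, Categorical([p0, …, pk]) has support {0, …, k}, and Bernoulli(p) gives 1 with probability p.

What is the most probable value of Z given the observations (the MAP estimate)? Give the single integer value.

Enumerate traces; 6 have nonzero weight after conditioning:
  (Z=1, W=2, U=0, X=0, Y=2) weight 2/243
  (Z=1, W=2, U=1, X=0, Y=2) weight 2/243
  (Z=2, W=1, U=0, X=1, Y=1) weight 1/108
  (Z=2, W=1, U=1, X=1, Y=1) weight 1/108
  (Z=3, W=2, U=0, X=0, Y=0) weight 1/162
  (Z=3, W=2, U=1, X=0, Y=0) weight 1/162
Group by Z:
  weight(Z=1) = 4/243
  weight(Z=2) = 1/54
  weight(Z=3) = 1/81
Total weight = 4/243 + 1/54 + 1/81 = 23/486
P(Z=1 | obs) = 4/243 / 23/486 = 8/23
P(Z=2 | obs) = 1/54 / 23/486 = 9/23
P(Z=3 | obs) = 1/81 / 23/486 = 6/23
argmax = 2

argmax_v P(Z = v | obs) = 2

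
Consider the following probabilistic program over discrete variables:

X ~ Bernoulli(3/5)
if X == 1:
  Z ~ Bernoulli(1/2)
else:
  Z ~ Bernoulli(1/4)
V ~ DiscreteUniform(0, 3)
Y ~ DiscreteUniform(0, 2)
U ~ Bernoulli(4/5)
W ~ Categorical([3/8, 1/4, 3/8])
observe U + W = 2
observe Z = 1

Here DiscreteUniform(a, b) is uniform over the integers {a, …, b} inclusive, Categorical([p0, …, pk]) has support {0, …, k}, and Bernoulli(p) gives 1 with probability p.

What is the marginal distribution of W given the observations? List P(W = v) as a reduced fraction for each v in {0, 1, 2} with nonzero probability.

Enumerate traces; 48 have nonzero weight after conditioning:
  (X=0, Z=1, V=0, Y=0, U=0, W=2) weight 1/1600
  (X=0, Z=1, V=0, Y=0, U=1, W=1) weight 1/600
  (X=0, Z=1, V=0, Y=1, U=0, W=2) weight 1/1600
  (X=0, Z=1, V=0, Y=1, U=1, W=1) weight 1/600
  (X=0, Z=1, V=0, Y=2, U=0, W=2) weight 1/1600
  (X=0, Z=1, V=0, Y=2, U=1, W=1) weight 1/600
  (X=0, Z=1, V=1, Y=0, U=0, W=2) weight 1/1600
  (X=0, Z=1, V=1, Y=0, U=1, W=1) weight 1/600
  … 40 more
Group by W:
  weight(W=1) = 2/25
  weight(W=2) = 3/100
Total weight = 2/25 + 3/100 = 11/100
P(W=1 | obs) = 2/25 / 11/100 = 8/11
P(W=2 | obs) = 3/100 / 11/100 = 3/11

P(W=1) = 8/11, P(W=2) = 3/11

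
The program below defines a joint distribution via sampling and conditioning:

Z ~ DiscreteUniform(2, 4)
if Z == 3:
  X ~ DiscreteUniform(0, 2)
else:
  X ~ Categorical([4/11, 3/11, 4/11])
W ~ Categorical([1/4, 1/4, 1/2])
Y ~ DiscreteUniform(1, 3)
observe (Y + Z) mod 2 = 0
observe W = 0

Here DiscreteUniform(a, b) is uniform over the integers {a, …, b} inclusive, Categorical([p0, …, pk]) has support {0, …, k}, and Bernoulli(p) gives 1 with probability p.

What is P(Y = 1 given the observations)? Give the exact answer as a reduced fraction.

P(Y = 1 | obs) = 1/4

Enumerate traces; 12 have nonzero weight after conditioning:
  (Z=2, X=0, W=0, Y=2) weight 1/99
  (Z=2, X=1, W=0, Y=2) weight 1/132
  (Z=2, X=2, W=0, Y=2) weight 1/99
  (Z=3, X=0, W=0, Y=1) weight 1/108
  (Z=3, X=0, W=0, Y=3) weight 1/108
  (Z=3, X=1, W=0, Y=1) weight 1/108
  (Z=3, X=1, W=0, Y=3) weight 1/108
  (Z=3, X=2, W=0, Y=1) weight 1/108
  … 4 more
Group by Y:
  weight(Y=1) = 1/36
  weight(Y=2) = 1/18
  weight(Y=3) = 1/36
Total weight = 1/36 + 1/18 + 1/36 = 1/9
P(Y=1 | obs) = 1/36 / 1/9 = 1/4
P(Y=2 | obs) = 1/18 / 1/9 = 1/2
P(Y=3 | obs) = 1/36 / 1/9 = 1/4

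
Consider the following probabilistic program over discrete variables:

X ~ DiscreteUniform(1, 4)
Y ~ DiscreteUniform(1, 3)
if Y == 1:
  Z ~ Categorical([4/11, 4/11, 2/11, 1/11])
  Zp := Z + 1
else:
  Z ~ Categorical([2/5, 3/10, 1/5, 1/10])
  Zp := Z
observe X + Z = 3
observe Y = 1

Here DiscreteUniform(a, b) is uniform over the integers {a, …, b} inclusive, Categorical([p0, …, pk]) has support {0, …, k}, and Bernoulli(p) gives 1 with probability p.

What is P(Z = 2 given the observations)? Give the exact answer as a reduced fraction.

Enumerate traces; 3 have nonzero weight after conditioning:
  (X=1, Y=1, Z=2) weight 1/66
  (X=2, Y=1, Z=1) weight 1/33
  (X=3, Y=1, Z=0) weight 1/33
Group by Z:
  weight(Z=0) = 1/33
  weight(Z=1) = 1/33
  weight(Z=2) = 1/66
Total weight = 1/33 + 1/33 + 1/66 = 5/66
P(Z=0 | obs) = 1/33 / 5/66 = 2/5
P(Z=1 | obs) = 1/33 / 5/66 = 2/5
P(Z=2 | obs) = 1/66 / 5/66 = 1/5

P(Z = 2 | obs) = 1/5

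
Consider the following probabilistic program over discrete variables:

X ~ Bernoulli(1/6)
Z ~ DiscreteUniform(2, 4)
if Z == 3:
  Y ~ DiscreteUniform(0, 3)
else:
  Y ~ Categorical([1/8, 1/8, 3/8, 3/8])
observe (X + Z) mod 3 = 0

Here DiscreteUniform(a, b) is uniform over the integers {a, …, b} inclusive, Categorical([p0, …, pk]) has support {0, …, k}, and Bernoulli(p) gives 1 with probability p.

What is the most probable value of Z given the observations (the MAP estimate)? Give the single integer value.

Enumerate traces; 8 have nonzero weight after conditioning:
  (X=0, Z=3, Y=0) weight 5/72
  (X=0, Z=3, Y=1) weight 5/72
  (X=0, Z=3, Y=2) weight 5/72
  (X=0, Z=3, Y=3) weight 5/72
  (X=1, Z=2, Y=0) weight 1/144
  (X=1, Z=2, Y=1) weight 1/144
  (X=1, Z=2, Y=2) weight 1/48
  (X=1, Z=2, Y=3) weight 1/48
Group by Z:
  weight(Z=2) = 1/18
  weight(Z=3) = 5/18
Total weight = 1/18 + 5/18 = 1/3
P(Z=2 | obs) = 1/18 / 1/3 = 1/6
P(Z=3 | obs) = 5/18 / 1/3 = 5/6
argmax = 3

argmax_v P(Z = v | obs) = 3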